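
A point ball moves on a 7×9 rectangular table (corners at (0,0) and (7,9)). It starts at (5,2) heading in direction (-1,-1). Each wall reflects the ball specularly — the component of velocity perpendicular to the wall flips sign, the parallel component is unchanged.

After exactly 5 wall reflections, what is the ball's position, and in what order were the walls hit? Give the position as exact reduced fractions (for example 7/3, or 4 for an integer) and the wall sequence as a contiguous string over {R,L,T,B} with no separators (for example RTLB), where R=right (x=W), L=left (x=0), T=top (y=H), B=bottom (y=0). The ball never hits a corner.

Final position: (0,1)
Wall sequence: BLTRL

1. t=2 → B at (3,0); v=(-1,1)
2. t=3 → L at (0,3); v=(1,1)
3. t=6 → T at (6,9); v=(1,-1)
4. t=1 → R at (7,8); v=(-1,-1)
5. t=7 → L at (0,1); v=(1,-1)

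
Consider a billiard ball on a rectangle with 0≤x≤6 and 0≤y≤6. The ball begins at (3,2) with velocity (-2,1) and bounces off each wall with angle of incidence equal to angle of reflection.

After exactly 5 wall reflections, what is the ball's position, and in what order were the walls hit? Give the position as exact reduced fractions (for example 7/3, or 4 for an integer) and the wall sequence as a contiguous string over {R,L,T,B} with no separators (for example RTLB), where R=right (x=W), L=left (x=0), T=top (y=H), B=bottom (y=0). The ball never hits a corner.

Final position: (5,0)
Wall sequence: LTRLB

1. t=3/2 → L at (0,7/2); v=(2,1)
2. t=5/2 → T at (5,6); v=(2,-1)
3. t=1/2 → R at (6,11/2); v=(-2,-1)
4. t=3 → L at (0,5/2); v=(2,-1)
5. t=5/2 → B at (5,0); v=(2,1)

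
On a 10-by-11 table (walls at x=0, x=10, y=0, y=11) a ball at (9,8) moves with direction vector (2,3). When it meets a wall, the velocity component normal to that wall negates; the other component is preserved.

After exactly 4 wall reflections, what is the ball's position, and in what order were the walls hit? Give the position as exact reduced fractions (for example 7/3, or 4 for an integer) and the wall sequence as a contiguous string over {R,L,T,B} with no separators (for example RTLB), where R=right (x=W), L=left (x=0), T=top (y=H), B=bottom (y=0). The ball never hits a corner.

1. t=1/2 → R at (10,19/2); v=(-2,3)
2. t=1/2 → T at (9,11); v=(-2,-3)
3. t=11/3 → B at (5/3,0); v=(-2,3)
4. t=5/6 → L at (0,5/2); v=(2,3)

Final position: (0,5/2)
Wall sequence: RTBL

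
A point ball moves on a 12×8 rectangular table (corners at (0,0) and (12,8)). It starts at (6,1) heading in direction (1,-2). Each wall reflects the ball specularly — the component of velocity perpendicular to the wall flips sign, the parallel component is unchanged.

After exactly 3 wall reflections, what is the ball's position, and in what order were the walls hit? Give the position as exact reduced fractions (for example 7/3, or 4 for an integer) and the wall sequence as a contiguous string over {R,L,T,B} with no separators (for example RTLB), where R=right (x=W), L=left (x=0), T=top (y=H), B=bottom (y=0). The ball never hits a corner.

Final position: (12,5)
Wall sequence: BTR

1. t=1/2 → B at (13/2,0); v=(1,2)
2. t=4 → T at (21/2,8); v=(1,-2)
3. t=3/2 → R at (12,5); v=(-1,-2)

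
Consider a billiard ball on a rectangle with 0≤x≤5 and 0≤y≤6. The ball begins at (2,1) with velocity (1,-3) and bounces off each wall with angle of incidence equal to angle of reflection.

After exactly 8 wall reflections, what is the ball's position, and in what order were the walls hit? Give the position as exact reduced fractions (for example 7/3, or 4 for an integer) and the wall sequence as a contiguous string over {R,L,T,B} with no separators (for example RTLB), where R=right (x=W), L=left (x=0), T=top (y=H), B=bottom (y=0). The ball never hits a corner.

1. t=1/3 → B at (7/3,0); v=(1,3)
2. t=2 → T at (13/3,6); v=(1,-3)
3. t=2/3 → R at (5,4); v=(-1,-3)
4. t=4/3 → B at (11/3,0); v=(-1,3)
5. t=2 → T at (5/3,6); v=(-1,-3)
6. t=5/3 → L at (0,1); v=(1,-3)
7. t=1/3 → B at (1/3,0); v=(1,3)
8. t=2 → T at (7/3,6); v=(1,-3)

Final position: (7/3,6)
Wall sequence: BTRBTLBT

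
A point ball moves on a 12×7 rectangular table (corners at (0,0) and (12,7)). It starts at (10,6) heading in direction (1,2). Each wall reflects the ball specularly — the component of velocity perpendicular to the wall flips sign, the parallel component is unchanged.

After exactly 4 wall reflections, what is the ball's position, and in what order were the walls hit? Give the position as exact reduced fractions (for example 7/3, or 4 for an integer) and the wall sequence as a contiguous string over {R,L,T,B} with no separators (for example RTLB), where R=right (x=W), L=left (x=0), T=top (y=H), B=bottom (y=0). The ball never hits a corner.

Final position: (13/2,7)
Wall sequence: TRBT

1. t=1/2 → T at (21/2,7); v=(1,-2)
2. t=3/2 → R at (12,4); v=(-1,-2)
3. t=2 → B at (10,0); v=(-1,2)
4. t=7/2 → T at (13/2,7); v=(-1,-2)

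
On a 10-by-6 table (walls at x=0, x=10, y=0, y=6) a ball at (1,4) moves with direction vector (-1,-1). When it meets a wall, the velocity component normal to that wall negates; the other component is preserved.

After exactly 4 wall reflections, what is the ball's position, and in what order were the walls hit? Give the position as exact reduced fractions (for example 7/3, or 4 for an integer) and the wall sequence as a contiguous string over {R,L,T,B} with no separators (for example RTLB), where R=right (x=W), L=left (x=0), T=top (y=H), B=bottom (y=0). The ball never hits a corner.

1. t=1 → L at (0,3); v=(1,-1)
2. t=3 → B at (3,0); v=(1,1)
3. t=6 → T at (9,6); v=(1,-1)
4. t=1 → R at (10,5); v=(-1,-1)

Final position: (10,5)
Wall sequence: LBTR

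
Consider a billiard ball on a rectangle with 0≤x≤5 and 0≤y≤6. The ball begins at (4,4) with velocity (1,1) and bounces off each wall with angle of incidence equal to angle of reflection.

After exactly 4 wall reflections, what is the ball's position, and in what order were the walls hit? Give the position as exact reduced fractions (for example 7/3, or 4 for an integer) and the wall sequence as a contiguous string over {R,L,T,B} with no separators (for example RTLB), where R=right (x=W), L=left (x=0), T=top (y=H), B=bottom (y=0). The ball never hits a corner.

Final position: (2,0)
Wall sequence: RTLB

1. t=1 → R at (5,5); v=(-1,1)
2. t=1 → T at (4,6); v=(-1,-1)
3. t=4 → L at (0,2); v=(1,-1)
4. t=2 → B at (2,0); v=(1,1)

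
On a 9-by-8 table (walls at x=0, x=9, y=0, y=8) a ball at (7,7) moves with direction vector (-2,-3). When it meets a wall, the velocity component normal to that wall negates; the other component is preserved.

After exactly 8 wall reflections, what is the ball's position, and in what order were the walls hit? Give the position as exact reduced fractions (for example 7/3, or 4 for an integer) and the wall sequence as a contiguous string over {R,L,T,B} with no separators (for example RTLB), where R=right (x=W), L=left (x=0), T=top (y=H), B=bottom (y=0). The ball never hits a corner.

Final position: (1,0)
Wall sequence: BLTBRTLB

1. t=7/3 → B at (7/3,0); v=(-2,3)
2. t=7/6 → L at (0,7/2); v=(2,3)
3. t=3/2 → T at (3,8); v=(2,-3)
4. t=8/3 → B at (25/3,0); v=(2,3)
5. t=1/3 → R at (9,1); v=(-2,3)
6. t=7/3 → T at (13/3,8); v=(-2,-3)
7. t=13/6 → L at (0,3/2); v=(2,-3)
8. t=1/2 → B at (1,0); v=(2,3)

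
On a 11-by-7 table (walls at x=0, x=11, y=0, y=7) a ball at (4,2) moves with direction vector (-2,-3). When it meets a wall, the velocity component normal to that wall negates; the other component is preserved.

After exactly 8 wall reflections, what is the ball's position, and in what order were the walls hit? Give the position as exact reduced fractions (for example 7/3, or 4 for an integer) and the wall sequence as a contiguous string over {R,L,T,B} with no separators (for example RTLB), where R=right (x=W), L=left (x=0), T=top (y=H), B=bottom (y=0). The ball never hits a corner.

1. t=2/3 → B at (8/3,0); v=(-2,3)
2. t=4/3 → L at (0,4); v=(2,3)
3. t=1 → T at (2,7); v=(2,-3)
4. t=7/3 → B at (20/3,0); v=(2,3)
5. t=13/6 → R at (11,13/2); v=(-2,3)
6. t=1/6 → T at (32/3,7); v=(-2,-3)
7. t=7/3 → B at (6,0); v=(-2,3)
8. t=7/3 → T at (4/3,7); v=(-2,-3)

Final position: (4/3,7)
Wall sequence: BLTBRTBT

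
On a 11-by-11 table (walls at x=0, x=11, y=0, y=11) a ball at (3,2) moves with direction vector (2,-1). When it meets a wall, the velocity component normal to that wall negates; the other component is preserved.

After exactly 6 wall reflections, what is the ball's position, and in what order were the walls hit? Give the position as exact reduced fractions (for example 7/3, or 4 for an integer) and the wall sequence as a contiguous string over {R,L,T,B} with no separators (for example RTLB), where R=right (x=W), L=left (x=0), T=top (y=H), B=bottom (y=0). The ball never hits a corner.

Final position: (0,7/2)
Wall sequence: BRLTRL

1. t=2 → B at (7,0); v=(2,1)
2. t=2 → R at (11,2); v=(-2,1)
3. t=11/2 → L at (0,15/2); v=(2,1)
4. t=7/2 → T at (7,11); v=(2,-1)
5. t=2 → R at (11,9); v=(-2,-1)
6. t=11/2 → L at (0,7/2); v=(2,-1)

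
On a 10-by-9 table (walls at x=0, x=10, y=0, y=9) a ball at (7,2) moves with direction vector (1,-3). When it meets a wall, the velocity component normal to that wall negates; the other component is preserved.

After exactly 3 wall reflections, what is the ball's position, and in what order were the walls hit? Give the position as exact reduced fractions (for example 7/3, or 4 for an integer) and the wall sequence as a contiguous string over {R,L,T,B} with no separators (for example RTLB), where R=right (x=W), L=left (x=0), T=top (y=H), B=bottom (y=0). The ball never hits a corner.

1. t=2/3 → B at (23/3,0); v=(1,3)
2. t=7/3 → R at (10,7); v=(-1,3)
3. t=2/3 → T at (28/3,9); v=(-1,-3)

Final position: (28/3,9)
Wall sequence: BRT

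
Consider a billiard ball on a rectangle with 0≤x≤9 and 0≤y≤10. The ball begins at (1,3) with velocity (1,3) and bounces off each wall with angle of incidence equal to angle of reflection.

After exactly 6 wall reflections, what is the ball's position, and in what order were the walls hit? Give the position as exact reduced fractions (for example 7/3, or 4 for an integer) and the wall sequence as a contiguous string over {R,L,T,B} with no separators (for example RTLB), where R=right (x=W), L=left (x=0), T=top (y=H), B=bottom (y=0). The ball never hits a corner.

Final position: (4/3,10)
Wall sequence: TBRTBT

1. t=7/3 → T at (10/3,10); v=(1,-3)
2. t=10/3 → B at (20/3,0); v=(1,3)
3. t=7/3 → R at (9,7); v=(-1,3)
4. t=1 → T at (8,10); v=(-1,-3)
5. t=10/3 → B at (14/3,0); v=(-1,3)
6. t=10/3 → T at (4/3,10); v=(-1,-3)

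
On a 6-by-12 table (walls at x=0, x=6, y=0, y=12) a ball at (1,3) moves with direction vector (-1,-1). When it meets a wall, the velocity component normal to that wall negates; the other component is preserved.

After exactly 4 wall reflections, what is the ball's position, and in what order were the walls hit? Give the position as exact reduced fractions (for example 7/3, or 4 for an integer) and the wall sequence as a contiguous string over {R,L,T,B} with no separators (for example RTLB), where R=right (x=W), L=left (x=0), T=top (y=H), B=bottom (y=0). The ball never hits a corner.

Final position: (0,10)
Wall sequence: LBRL

1. t=1 → L at (0,2); v=(1,-1)
2. t=2 → B at (2,0); v=(1,1)
3. t=4 → R at (6,4); v=(-1,1)
4. t=6 → L at (0,10); v=(1,1)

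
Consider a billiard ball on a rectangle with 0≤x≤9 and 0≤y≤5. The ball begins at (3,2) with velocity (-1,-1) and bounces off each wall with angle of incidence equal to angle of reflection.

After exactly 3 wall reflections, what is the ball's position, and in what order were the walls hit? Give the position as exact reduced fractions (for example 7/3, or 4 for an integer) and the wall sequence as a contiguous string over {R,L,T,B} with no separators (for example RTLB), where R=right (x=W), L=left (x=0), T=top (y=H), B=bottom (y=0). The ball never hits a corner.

Final position: (4,5)
Wall sequence: BLT

1. t=2 → B at (1,0); v=(-1,1)
2. t=1 → L at (0,1); v=(1,1)
3. t=4 → T at (4,5); v=(1,-1)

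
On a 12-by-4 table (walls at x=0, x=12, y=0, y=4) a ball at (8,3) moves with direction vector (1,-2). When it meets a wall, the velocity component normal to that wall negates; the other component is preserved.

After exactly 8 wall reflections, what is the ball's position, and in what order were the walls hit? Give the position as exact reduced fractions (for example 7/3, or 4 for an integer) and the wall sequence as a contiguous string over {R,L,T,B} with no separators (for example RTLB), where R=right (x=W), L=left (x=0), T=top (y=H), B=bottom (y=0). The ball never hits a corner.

1. t=3/2 → B at (19/2,0); v=(1,2)
2. t=2 → T at (23/2,4); v=(1,-2)
3. t=1/2 → R at (12,3); v=(-1,-2)
4. t=3/2 → B at (21/2,0); v=(-1,2)
5. t=2 → T at (17/2,4); v=(-1,-2)
6. t=2 → B at (13/2,0); v=(-1,2)
7. t=2 → T at (9/2,4); v=(-1,-2)
8. t=2 → B at (5/2,0); v=(-1,2)

Final position: (5/2,0)
Wall sequence: BTRBTBTB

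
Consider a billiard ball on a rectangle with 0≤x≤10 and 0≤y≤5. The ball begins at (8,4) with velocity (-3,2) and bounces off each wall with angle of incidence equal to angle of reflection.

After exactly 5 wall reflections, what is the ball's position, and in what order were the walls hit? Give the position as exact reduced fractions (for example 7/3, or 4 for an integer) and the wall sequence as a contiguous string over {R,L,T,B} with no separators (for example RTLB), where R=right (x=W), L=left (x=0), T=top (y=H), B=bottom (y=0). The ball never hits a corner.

Final position: (10,4)
Wall sequence: TLBTR

1. t=1/2 → T at (13/2,5); v=(-3,-2)
2. t=13/6 → L at (0,2/3); v=(3,-2)
3. t=1/3 → B at (1,0); v=(3,2)
4. t=5/2 → T at (17/2,5); v=(3,-2)
5. t=1/2 → R at (10,4); v=(-3,-2)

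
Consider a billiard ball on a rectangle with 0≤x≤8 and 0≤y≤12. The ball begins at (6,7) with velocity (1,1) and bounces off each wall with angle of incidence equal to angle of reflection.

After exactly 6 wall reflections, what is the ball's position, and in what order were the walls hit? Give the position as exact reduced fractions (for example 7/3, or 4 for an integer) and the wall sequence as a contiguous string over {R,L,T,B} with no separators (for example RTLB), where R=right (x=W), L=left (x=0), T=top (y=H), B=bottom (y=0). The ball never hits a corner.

Final position: (0,9)
Wall sequence: RTLBRL

1. t=2 → R at (8,9); v=(-1,1)
2. t=3 → T at (5,12); v=(-1,-1)
3. t=5 → L at (0,7); v=(1,-1)
4. t=7 → B at (7,0); v=(1,1)
5. t=1 → R at (8,1); v=(-1,1)
6. t=8 → L at (0,9); v=(1,1)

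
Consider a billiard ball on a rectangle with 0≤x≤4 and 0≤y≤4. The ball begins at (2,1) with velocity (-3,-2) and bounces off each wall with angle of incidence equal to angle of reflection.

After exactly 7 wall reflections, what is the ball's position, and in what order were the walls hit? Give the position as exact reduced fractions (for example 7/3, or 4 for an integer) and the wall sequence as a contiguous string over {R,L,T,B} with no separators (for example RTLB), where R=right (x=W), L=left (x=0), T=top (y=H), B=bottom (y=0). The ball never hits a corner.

Final position: (4,1/3)
Wall sequence: BLRTLBR

1. t=1/2 → B at (1/2,0); v=(-3,2)
2. t=1/6 → L at (0,1/3); v=(3,2)
3. t=4/3 → R at (4,3); v=(-3,2)
4. t=1/2 → T at (5/2,4); v=(-3,-2)
5. t=5/6 → L at (0,7/3); v=(3,-2)
6. t=7/6 → B at (7/2,0); v=(3,2)
7. t=1/6 → R at (4,1/3); v=(-3,2)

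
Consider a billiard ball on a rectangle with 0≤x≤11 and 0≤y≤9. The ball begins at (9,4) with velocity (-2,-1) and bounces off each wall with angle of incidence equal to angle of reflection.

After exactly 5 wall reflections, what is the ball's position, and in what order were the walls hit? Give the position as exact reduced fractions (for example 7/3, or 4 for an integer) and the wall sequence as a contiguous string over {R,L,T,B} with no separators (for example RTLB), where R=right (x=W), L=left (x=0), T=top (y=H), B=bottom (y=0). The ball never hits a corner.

Final position: (0,13/2)
Wall sequence: BLRTL

1. t=4 → B at (1,0); v=(-2,1)
2. t=1/2 → L at (0,1/2); v=(2,1)
3. t=11/2 → R at (11,6); v=(-2,1)
4. t=3 → T at (5,9); v=(-2,-1)
5. t=5/2 → L at (0,13/2); v=(2,-1)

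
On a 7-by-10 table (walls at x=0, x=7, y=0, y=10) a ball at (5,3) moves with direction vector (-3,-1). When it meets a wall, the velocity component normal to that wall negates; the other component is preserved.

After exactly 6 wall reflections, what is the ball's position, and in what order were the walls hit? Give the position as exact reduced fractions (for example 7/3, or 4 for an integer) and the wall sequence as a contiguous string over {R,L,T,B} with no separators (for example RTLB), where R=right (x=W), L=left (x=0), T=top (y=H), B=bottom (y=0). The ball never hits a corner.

1. t=5/3 → L at (0,4/3); v=(3,-1)
2. t=4/3 → B at (4,0); v=(3,1)
3. t=1 → R at (7,1); v=(-3,1)
4. t=7/3 → L at (0,10/3); v=(3,1)
5. t=7/3 → R at (7,17/3); v=(-3,1)
6. t=7/3 → L at (0,8); v=(3,1)

Final position: (0,8)
Wall sequence: LBRLRL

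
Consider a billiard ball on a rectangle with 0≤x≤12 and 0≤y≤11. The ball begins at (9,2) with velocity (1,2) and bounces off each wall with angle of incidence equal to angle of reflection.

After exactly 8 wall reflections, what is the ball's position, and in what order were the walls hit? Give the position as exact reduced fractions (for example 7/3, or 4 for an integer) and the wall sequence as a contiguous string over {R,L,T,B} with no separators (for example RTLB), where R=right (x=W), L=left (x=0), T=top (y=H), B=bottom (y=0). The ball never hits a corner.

Final position: (12,10)
Wall sequence: RTBLTBTR

1. t=3 → R at (12,8); v=(-1,2)
2. t=3/2 → T at (21/2,11); v=(-1,-2)
3. t=11/2 → B at (5,0); v=(-1,2)
4. t=5 → L at (0,10); v=(1,2)
5. t=1/2 → T at (1/2,11); v=(1,-2)
6. t=11/2 → B at (6,0); v=(1,2)
7. t=11/2 → T at (23/2,11); v=(1,-2)
8. t=1/2 → R at (12,10); v=(-1,-2)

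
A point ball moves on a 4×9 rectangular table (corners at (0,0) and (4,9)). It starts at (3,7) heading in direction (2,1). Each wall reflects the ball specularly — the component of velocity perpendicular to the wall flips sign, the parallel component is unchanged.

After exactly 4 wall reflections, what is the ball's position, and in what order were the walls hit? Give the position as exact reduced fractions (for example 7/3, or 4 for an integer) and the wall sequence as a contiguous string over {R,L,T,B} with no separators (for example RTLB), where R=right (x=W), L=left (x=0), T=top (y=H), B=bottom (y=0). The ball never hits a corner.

Final position: (4,13/2)
Wall sequence: RTLR

1. t=1/2 → R at (4,15/2); v=(-2,1)
2. t=3/2 → T at (1,9); v=(-2,-1)
3. t=1/2 → L at (0,17/2); v=(2,-1)
4. t=2 → R at (4,13/2); v=(-2,-1)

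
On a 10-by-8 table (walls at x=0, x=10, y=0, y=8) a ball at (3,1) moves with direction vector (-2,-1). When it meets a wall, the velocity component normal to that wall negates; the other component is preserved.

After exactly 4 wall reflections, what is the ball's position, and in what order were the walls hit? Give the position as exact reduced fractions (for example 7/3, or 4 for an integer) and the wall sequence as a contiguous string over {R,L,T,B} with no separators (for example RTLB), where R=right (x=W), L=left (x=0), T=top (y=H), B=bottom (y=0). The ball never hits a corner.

1. t=1 → B at (1,0); v=(-2,1)
2. t=1/2 → L at (0,1/2); v=(2,1)
3. t=5 → R at (10,11/2); v=(-2,1)
4. t=5/2 → T at (5,8); v=(-2,-1)

Final position: (5,8)
Wall sequence: BLRT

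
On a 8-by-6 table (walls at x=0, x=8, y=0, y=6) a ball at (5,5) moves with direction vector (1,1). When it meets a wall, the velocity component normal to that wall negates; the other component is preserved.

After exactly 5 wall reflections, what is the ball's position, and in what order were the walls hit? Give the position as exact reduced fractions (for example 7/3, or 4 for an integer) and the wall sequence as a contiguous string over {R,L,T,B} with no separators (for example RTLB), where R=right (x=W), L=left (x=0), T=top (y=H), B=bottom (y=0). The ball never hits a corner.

1. t=1 → T at (6,6); v=(1,-1)
2. t=2 → R at (8,4); v=(-1,-1)
3. t=4 → B at (4,0); v=(-1,1)
4. t=4 → L at (0,4); v=(1,1)
5. t=2 → T at (2,6); v=(1,-1)

Final position: (2,6)
Wall sequence: TRBLT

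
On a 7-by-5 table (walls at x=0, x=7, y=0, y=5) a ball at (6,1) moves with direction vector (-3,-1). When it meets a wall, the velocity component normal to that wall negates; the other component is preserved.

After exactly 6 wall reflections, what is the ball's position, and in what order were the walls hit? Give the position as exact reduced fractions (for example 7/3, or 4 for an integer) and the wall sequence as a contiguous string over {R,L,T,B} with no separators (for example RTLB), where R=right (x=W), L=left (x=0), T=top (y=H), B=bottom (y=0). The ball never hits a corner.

Final position: (7,2)
Wall sequence: BLRTLR

1. t=1 → B at (3,0); v=(-3,1)
2. t=1 → L at (0,1); v=(3,1)
3. t=7/3 → R at (7,10/3); v=(-3,1)
4. t=5/3 → T at (2,5); v=(-3,-1)
5. t=2/3 → L at (0,13/3); v=(3,-1)
6. t=7/3 → R at (7,2); v=(-3,-1)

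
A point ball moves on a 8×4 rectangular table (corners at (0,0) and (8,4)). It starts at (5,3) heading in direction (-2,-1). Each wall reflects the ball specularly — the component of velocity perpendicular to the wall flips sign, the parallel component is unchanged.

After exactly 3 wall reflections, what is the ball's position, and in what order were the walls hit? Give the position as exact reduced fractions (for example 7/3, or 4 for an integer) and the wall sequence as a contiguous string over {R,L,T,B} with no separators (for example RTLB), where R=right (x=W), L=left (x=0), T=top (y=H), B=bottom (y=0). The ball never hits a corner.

Final position: (8,7/2)
Wall sequence: LBR

1. t=5/2 → L at (0,1/2); v=(2,-1)
2. t=1/2 → B at (1,0); v=(2,1)
3. t=7/2 → R at (8,7/2); v=(-2,1)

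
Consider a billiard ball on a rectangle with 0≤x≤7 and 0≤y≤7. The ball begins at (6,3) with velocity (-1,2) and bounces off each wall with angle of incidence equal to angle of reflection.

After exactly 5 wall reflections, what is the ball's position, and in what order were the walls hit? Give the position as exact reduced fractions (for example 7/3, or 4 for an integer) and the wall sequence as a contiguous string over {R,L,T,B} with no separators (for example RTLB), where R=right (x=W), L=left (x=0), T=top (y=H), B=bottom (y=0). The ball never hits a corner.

1. t=2 → T at (4,7); v=(-1,-2)
2. t=7/2 → B at (1/2,0); v=(-1,2)
3. t=1/2 → L at (0,1); v=(1,2)
4. t=3 → T at (3,7); v=(1,-2)
5. t=7/2 → B at (13/2,0); v=(1,2)

Final position: (13/2,0)
Wall sequence: TBLTB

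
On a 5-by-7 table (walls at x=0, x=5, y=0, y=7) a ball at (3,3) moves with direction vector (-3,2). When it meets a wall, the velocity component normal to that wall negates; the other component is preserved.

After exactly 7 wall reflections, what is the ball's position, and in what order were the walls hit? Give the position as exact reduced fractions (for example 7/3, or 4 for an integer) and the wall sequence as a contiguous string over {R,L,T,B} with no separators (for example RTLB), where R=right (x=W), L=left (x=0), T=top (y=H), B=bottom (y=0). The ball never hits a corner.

Final position: (0,13/3)
Wall sequence: LTRLBRL

1. t=1 → L at (0,5); v=(3,2)
2. t=1 → T at (3,7); v=(3,-2)
3. t=2/3 → R at (5,17/3); v=(-3,-2)
4. t=5/3 → L at (0,7/3); v=(3,-2)
5. t=7/6 → B at (7/2,0); v=(3,2)
6. t=1/2 → R at (5,1); v=(-3,2)
7. t=5/3 → L at (0,13/3); v=(3,2)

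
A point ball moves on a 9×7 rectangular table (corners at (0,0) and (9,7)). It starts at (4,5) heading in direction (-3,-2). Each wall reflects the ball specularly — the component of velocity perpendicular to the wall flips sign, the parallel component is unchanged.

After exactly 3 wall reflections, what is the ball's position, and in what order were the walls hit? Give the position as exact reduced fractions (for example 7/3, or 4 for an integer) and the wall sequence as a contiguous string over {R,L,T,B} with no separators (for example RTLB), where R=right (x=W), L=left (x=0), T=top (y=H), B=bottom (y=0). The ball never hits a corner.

1. t=4/3 → L at (0,7/3); v=(3,-2)
2. t=7/6 → B at (7/2,0); v=(3,2)
3. t=11/6 → R at (9,11/3); v=(-3,2)

Final position: (9,11/3)
Wall sequence: LBR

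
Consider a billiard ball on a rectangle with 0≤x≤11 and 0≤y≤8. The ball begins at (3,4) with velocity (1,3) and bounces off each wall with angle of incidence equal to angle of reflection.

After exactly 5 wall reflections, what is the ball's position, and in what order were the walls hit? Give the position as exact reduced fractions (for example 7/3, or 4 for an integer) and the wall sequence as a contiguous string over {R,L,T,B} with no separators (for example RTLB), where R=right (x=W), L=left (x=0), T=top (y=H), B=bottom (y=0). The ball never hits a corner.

Final position: (29/3,0)
Wall sequence: TBTRB

1. t=4/3 → T at (13/3,8); v=(1,-3)
2. t=8/3 → B at (7,0); v=(1,3)
3. t=8/3 → T at (29/3,8); v=(1,-3)
4. t=4/3 → R at (11,4); v=(-1,-3)
5. t=4/3 → B at (29/3,0); v=(-1,3)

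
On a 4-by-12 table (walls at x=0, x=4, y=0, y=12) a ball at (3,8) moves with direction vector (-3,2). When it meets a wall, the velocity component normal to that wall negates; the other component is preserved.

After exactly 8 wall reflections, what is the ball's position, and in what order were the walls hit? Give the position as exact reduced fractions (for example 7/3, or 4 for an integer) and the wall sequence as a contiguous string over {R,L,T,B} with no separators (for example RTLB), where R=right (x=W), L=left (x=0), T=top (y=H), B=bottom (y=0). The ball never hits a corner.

1. t=1 → L at (0,10); v=(3,2)
2. t=1 → T at (3,12); v=(3,-2)
3. t=1/3 → R at (4,34/3); v=(-3,-2)
4. t=4/3 → L at (0,26/3); v=(3,-2)
5. t=4/3 → R at (4,6); v=(-3,-2)
6. t=4/3 → L at (0,10/3); v=(3,-2)
7. t=4/3 → R at (4,2/3); v=(-3,-2)
8. t=1/3 → B at (3,0); v=(-3,2)

Final position: (3,0)
Wall sequence: LTRLRLRB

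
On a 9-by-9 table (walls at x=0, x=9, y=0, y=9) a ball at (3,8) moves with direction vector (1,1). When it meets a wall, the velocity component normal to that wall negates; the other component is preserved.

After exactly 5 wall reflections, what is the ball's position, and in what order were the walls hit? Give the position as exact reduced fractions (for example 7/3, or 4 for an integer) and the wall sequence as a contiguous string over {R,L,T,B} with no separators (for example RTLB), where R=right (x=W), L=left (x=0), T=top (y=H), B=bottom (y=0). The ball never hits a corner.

1. t=1 → T at (4,9); v=(1,-1)
2. t=5 → R at (9,4); v=(-1,-1)
3. t=4 → B at (5,0); v=(-1,1)
4. t=5 → L at (0,5); v=(1,1)
5. t=4 → T at (4,9); v=(1,-1)

Final position: (4,9)
Wall sequence: TRBLT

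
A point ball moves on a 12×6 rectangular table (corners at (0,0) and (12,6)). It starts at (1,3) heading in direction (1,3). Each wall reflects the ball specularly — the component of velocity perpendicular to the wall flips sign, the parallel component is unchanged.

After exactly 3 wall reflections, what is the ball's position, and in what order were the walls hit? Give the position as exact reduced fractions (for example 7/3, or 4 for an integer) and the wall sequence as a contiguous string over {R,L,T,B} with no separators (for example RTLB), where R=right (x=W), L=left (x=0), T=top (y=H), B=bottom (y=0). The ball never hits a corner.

1. t=1 → T at (2,6); v=(1,-3)
2. t=2 → B at (4,0); v=(1,3)
3. t=2 → T at (6,6); v=(1,-3)

Final position: (6,6)
Wall sequence: TBT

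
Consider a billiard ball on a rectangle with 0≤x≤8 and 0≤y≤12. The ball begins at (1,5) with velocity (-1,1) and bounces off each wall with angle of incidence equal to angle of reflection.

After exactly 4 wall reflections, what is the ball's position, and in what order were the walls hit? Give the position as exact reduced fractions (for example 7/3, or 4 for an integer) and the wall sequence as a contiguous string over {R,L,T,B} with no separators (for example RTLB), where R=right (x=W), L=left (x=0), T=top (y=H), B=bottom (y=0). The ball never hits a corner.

1. t=1 → L at (0,6); v=(1,1)
2. t=6 → T at (6,12); v=(1,-1)
3. t=2 → R at (8,10); v=(-1,-1)
4. t=8 → L at (0,2); v=(1,-1)

Final position: (0,2)
Wall sequence: LTRL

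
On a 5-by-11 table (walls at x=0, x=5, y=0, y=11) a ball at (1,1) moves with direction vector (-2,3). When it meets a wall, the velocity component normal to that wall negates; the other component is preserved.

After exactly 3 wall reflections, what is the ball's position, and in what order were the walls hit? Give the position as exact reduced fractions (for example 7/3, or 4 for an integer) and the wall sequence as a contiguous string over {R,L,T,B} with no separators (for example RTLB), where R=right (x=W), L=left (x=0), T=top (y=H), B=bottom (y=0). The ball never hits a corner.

1. t=1/2 → L at (0,5/2); v=(2,3)
2. t=5/2 → R at (5,10); v=(-2,3)
3. t=1/3 → T at (13/3,11); v=(-2,-3)

Final position: (13/3,11)
Wall sequence: LRT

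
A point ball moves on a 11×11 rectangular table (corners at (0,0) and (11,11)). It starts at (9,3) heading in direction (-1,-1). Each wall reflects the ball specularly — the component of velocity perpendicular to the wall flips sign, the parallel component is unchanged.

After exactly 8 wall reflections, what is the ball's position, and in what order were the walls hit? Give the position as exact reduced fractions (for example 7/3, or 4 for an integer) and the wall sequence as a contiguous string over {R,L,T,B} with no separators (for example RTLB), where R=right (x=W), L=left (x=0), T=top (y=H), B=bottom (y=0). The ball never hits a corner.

1. t=3 → B at (6,0); v=(-1,1)
2. t=6 → L at (0,6); v=(1,1)
3. t=5 → T at (5,11); v=(1,-1)
4. t=6 → R at (11,5); v=(-1,-1)
5. t=5 → B at (6,0); v=(-1,1)
6. t=6 → L at (0,6); v=(1,1)
7. t=5 → T at (5,11); v=(1,-1)
8. t=6 → R at (11,5); v=(-1,-1)

Final position: (11,5)
Wall sequence: BLTRBLTR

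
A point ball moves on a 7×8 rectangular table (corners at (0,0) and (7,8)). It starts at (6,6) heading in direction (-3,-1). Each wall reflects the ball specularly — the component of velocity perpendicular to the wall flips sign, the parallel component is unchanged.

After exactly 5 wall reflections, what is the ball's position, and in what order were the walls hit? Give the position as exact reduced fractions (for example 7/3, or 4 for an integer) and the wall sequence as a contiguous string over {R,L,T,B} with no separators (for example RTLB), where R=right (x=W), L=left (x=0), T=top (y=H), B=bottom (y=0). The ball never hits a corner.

1. t=2 → L at (0,4); v=(3,-1)
2. t=7/3 → R at (7,5/3); v=(-3,-1)
3. t=5/3 → B at (2,0); v=(-3,1)
4. t=2/3 → L at (0,2/3); v=(3,1)
5. t=7/3 → R at (7,3); v=(-3,1)

Final position: (7,3)
Wall sequence: LRBLR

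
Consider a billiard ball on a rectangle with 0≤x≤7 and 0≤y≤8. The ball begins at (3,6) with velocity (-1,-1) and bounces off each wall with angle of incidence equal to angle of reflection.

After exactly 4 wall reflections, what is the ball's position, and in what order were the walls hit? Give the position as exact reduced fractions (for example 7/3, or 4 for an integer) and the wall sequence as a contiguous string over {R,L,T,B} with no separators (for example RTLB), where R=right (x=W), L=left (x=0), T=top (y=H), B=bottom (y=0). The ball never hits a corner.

1. t=3 → L at (0,3); v=(1,-1)
2. t=3 → B at (3,0); v=(1,1)
3. t=4 → R at (7,4); v=(-1,1)
4. t=4 → T at (3,8); v=(-1,-1)

Final position: (3,8)
Wall sequence: LBRT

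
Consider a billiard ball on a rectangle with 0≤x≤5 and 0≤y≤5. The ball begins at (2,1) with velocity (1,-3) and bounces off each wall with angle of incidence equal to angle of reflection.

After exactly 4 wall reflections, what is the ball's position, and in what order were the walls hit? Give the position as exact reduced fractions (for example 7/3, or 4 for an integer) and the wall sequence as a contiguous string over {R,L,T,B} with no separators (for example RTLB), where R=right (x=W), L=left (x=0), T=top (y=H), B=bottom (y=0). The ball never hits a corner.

Final position: (13/3,0)
Wall sequence: BTRB

1. t=1/3 → B at (7/3,0); v=(1,3)
2. t=5/3 → T at (4,5); v=(1,-3)
3. t=1 → R at (5,2); v=(-1,-3)
4. t=2/3 → B at (13/3,0); v=(-1,3)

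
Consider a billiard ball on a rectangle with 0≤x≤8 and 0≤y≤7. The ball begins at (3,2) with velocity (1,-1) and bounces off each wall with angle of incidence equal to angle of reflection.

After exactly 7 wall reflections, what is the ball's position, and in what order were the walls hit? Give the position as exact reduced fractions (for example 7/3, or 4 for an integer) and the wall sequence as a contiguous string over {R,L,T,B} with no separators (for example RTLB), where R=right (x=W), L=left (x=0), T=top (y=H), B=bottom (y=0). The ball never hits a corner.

Final position: (6,7)
Wall sequence: BRTLBRT

1. t=2 → B at (5,0); v=(1,1)
2. t=3 → R at (8,3); v=(-1,1)
3. t=4 → T at (4,7); v=(-1,-1)
4. t=4 → L at (0,3); v=(1,-1)
5. t=3 → B at (3,0); v=(1,1)
6. t=5 → R at (8,5); v=(-1,1)
7. t=2 → T at (6,7); v=(-1,-1)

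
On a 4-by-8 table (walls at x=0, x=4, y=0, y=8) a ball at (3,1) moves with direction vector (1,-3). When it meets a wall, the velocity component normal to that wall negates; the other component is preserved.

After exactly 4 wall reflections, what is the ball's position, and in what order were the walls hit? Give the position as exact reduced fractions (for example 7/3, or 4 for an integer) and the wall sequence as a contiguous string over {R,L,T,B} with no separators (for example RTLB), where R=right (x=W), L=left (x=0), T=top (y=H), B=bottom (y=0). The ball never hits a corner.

Final position: (0,2)
Wall sequence: BRTL

1. t=1/3 → B at (10/3,0); v=(1,3)
2. t=2/3 → R at (4,2); v=(-1,3)
3. t=2 → T at (2,8); v=(-1,-3)
4. t=2 → L at (0,2); v=(1,-3)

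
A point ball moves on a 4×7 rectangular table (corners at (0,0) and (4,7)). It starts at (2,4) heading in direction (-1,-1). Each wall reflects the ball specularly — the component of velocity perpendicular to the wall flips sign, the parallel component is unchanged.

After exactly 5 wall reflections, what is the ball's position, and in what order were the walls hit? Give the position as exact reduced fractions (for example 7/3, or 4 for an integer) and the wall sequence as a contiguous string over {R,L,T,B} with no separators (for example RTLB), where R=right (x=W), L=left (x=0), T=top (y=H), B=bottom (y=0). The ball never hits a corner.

1. t=2 → L at (0,2); v=(1,-1)
2. t=2 → B at (2,0); v=(1,1)
3. t=2 → R at (4,2); v=(-1,1)
4. t=4 → L at (0,6); v=(1,1)
5. t=1 → T at (1,7); v=(1,-1)

Final position: (1,7)
Wall sequence: LBRLT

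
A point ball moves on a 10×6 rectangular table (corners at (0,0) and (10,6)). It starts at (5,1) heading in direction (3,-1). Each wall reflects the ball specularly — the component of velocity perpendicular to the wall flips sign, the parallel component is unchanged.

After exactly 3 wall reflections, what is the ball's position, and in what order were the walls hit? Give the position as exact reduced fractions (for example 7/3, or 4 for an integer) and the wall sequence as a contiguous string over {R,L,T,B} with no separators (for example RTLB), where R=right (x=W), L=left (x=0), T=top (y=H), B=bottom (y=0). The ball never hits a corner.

Final position: (0,4)
Wall sequence: BRL

1. t=1 → B at (8,0); v=(3,1)
2. t=2/3 → R at (10,2/3); v=(-3,1)
3. t=10/3 → L at (0,4); v=(3,1)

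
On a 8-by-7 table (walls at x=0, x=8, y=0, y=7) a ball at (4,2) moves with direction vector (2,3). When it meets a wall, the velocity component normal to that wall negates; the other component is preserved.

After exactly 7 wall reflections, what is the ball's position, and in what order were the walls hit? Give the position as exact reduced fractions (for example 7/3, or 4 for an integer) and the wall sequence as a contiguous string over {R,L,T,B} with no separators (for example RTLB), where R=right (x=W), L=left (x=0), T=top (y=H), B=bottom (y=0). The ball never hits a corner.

Final position: (8,4)
Wall sequence: TRBLTBR

1. t=5/3 → T at (22/3,7); v=(2,-3)
2. t=1/3 → R at (8,6); v=(-2,-3)
3. t=2 → B at (4,0); v=(-2,3)
4. t=2 → L at (0,6); v=(2,3)
5. t=1/3 → T at (2/3,7); v=(2,-3)
6. t=7/3 → B at (16/3,0); v=(2,3)
7. t=4/3 → R at (8,4); v=(-2,3)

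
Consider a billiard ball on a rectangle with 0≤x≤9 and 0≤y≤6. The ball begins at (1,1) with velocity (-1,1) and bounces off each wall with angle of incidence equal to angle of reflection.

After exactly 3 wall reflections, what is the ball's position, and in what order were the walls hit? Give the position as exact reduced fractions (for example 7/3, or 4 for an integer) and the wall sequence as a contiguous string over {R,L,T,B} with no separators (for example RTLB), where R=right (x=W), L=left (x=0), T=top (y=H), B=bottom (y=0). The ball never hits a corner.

1. t=1 → L at (0,2); v=(1,1)
2. t=4 → T at (4,6); v=(1,-1)
3. t=5 → R at (9,1); v=(-1,-1)

Final position: (9,1)
Wall sequence: LTR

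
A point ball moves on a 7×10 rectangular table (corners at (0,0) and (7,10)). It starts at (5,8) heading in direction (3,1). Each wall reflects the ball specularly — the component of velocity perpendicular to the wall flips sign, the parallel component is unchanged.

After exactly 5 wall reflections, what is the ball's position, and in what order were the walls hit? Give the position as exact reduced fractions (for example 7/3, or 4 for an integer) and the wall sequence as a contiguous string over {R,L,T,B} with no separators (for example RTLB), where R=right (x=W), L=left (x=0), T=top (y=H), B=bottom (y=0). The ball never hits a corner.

Final position: (0,13/3)
Wall sequence: RTLRL

1. t=2/3 → R at (7,26/3); v=(-3,1)
2. t=4/3 → T at (3,10); v=(-3,-1)
3. t=1 → L at (0,9); v=(3,-1)
4. t=7/3 → R at (7,20/3); v=(-3,-1)
5. t=7/3 → L at (0,13/3); v=(3,-1)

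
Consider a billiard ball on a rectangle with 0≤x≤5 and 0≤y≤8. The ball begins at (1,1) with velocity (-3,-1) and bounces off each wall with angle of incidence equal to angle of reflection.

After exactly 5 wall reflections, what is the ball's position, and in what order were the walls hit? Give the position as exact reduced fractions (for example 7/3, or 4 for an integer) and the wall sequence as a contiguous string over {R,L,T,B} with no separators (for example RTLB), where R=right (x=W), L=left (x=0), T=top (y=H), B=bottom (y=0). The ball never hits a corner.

Final position: (5,13/3)
Wall sequence: LBRLR

1. t=1/3 → L at (0,2/3); v=(3,-1)
2. t=2/3 → B at (2,0); v=(3,1)
3. t=1 → R at (5,1); v=(-3,1)
4. t=5/3 → L at (0,8/3); v=(3,1)
5. t=5/3 → R at (5,13/3); v=(-3,1)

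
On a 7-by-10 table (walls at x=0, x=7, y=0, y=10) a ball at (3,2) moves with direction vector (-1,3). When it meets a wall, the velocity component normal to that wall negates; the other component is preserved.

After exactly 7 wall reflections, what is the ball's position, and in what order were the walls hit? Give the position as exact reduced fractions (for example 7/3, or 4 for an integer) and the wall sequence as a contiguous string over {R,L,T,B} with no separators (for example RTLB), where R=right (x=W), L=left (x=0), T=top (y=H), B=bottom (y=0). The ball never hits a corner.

1. t=8/3 → T at (1/3,10); v=(-1,-3)
2. t=1/3 → L at (0,9); v=(1,-3)
3. t=3 → B at (3,0); v=(1,3)
4. t=10/3 → T at (19/3,10); v=(1,-3)
5. t=2/3 → R at (7,8); v=(-1,-3)
6. t=8/3 → B at (13/3,0); v=(-1,3)
7. t=10/3 → T at (1,10); v=(-1,-3)

Final position: (1,10)
Wall sequence: TLBTRBT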